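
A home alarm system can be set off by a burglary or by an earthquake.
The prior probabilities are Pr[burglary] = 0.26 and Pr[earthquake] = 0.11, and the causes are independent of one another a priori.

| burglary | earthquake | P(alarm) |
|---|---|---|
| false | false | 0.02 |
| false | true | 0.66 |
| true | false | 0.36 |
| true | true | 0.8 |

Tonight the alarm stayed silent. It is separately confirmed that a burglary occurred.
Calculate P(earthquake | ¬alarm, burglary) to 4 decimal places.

P(earthquake | ¬alarm, burglary) ≈ 0.0372

Enumerate both values of earthquake and weight by the priors:
  P(¬alarm | burglary) = 0.64*0.89 + 0.2*0.11
        = 0.569600 + 0.022000 = 0.591600
Keeping only the earthquake-present terms gives 0.022000, so
  P(earthquake | ¬alarm, burglary) = 0.022000 / 0.591600 ≈ 0.0372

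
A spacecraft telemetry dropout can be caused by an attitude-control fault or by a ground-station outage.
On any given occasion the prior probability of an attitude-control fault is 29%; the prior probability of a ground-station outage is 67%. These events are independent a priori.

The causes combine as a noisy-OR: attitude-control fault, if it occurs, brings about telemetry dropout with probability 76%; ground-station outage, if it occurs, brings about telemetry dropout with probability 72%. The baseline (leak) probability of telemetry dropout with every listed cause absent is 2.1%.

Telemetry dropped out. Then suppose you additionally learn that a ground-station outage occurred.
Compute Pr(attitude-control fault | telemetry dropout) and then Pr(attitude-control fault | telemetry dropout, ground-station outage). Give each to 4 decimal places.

Under noisy-OR, P(telemetry dropout | causes) = 1 − (1−0.021)·∏(1−qᵢ) over the active causes.
Numerator (weight on configurations with attitude-control fault): 0.073214 + 0.181517 = 0.254731
Denominator P(telemetry dropout): 0.021·0.71·0.33 + 0.72588·0.71·0.67 + 0.76504·0.29·0.33 + 0.934211·0.29·0.67 = 0.604952
Posterior = 0.254731 / 0.604952 ≈ 0.4211

With the extra evidence:
Sum P(telemetry dropout|·) weighted by the priors over both values of attitude-control fault:
  P(telemetry dropout | ground-station outage) = 0.72588·0.71 + 0.934211·0.29
        = 0.515375 + 0.270921 = 0.786296
Keeping only the attitude-control fault-present terms gives 0.270921, so
  P(attitude-control fault | telemetry dropout, ground-station outage) = 0.270921 / 0.786296 ≈ 0.3446
— ground-station outage explains away the evidence for attitude-control fault.

Pr(attitude-control fault | telemetry dropout) ≈ 0.4211; Pr(attitude-control fault | telemetry dropout, ground-station outage) ≈ 0.3446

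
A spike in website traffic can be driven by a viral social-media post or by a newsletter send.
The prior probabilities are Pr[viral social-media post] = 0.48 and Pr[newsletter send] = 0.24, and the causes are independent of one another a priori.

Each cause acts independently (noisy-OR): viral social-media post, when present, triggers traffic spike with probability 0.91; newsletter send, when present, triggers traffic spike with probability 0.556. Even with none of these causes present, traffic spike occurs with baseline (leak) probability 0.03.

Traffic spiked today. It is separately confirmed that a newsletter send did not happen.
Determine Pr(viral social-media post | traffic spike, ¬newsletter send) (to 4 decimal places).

Under noisy-OR, P(traffic spike | causes) = 1 − (1−0.03)·∏(1−qᵢ) over the active causes.
For the numerator, keep only viral social-media post=true terms: 0.9127×0.48 = 0.438096
The normalizing constant is 0.03×0.52 + 0.9127×0.48 = 0.453696
P(viral social-media post | traffic spike, ¬newsletter send) = 0.438096/0.453696 ≈ 0.9656

Pr(viral social-media post | traffic spike, ¬newsletter send) ≈ 0.9656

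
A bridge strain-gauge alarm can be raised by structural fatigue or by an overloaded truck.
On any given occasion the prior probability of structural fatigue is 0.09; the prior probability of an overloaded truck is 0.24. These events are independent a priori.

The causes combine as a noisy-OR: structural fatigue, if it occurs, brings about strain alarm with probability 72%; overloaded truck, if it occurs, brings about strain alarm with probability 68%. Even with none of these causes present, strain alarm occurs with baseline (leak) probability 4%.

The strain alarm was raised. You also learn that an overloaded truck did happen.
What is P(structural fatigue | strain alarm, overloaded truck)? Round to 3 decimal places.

Under noisy-OR, P(strain alarm | causes) = 1 − (1−0.04)·∏(1−qᵢ) over the active causes.
P(strain alarm | overloaded truck) = 0.6928*0.91 + 0.913984*0.09 = 0.630448 + 0.082259 = 0.712707
Restricting to configurations with structural fatigue present: 0.913984*0.09 = 0.082259.
P(structural fatigue | strain alarm, overloaded truck) = 0.082259 / 0.712707 ≈ 0.115

P(structural fatigue | strain alarm, overloaded truck) ≈ 0.115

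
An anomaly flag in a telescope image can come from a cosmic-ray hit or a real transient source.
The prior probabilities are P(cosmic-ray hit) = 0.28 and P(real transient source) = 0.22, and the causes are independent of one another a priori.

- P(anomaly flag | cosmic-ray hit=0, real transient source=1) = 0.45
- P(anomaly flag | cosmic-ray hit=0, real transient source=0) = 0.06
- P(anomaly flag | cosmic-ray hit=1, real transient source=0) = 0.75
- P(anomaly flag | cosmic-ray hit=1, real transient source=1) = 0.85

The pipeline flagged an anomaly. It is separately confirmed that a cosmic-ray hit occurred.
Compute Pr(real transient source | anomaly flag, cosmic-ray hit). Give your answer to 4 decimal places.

Pr(real transient source | anomaly flag, cosmic-ray hit) ≈ 0.2422

P(anomaly flag | cosmic-ray hit) = 0.75·0.78 + 0.85·0.22 = 0.585000 + 0.187000 = 0.772000
The real transient source-present share is 0.85·0.22 = 0.187000.
P(real transient source | anomaly flag, cosmic-ray hit) = 0.187000 / 0.772000 ≈ 0.2422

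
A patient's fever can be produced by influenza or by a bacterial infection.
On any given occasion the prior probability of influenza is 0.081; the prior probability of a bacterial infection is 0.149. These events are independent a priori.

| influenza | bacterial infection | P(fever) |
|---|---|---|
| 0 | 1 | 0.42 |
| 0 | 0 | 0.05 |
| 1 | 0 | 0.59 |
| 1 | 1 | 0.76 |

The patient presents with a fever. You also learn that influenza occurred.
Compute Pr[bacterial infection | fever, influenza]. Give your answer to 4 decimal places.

Pr[bacterial infection | fever, influenza] ≈ 0.1840

P(fever | influenza) = 0.59*0.851 + 0.76*0.149 = 0.502090 + 0.113240 = 0.615330
The bacterial infection-present share is 0.76*0.149 = 0.113240.
So P(bacterial infection | fever, influenza) = 0.113240/0.615330 ≈ 0.1840.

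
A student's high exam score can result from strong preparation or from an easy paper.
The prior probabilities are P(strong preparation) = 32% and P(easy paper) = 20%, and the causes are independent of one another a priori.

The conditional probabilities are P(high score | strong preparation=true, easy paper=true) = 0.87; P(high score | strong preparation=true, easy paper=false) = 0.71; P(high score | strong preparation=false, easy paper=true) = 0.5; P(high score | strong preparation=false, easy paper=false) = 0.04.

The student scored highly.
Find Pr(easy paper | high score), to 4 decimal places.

Numerator (weight on configurations with easy paper): 0.068000 + 0.055680 = 0.123680
Normalizer over all consistent configurations: 0.04×0.68×0.8 + 0.5×0.68×0.2 + 0.71×0.32×0.8 + 0.87×0.32×0.2 = 0.327200
Posterior = 0.123680 / 0.327200 ≈ 0.3780

Pr(easy paper | high score) ≈ 0.3780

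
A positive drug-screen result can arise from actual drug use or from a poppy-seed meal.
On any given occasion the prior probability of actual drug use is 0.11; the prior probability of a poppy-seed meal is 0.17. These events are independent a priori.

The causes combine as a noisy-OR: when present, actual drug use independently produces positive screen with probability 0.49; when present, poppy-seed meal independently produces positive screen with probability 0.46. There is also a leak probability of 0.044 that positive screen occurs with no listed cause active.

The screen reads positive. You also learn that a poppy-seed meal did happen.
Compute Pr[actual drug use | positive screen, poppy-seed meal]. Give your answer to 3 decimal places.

Under noisy-OR, P(positive screen | causes) = 1 − (1−0.044)·∏(1−qᵢ) over the active causes.
By total probability over both values of actual drug use:
  P(positive screen | poppy-seed meal) = 0.48376·0.89 + 0.736718·0.11
        = 0.430546 + 0.081039 = 0.511585
The terms with actual drug use present sum to 0.081039, so
  P(actual drug use | positive screen, poppy-seed meal) = 0.081039 / 0.511585 ≈ 0.158

Pr[actual drug use | positive screen, poppy-seed meal] ≈ 0.158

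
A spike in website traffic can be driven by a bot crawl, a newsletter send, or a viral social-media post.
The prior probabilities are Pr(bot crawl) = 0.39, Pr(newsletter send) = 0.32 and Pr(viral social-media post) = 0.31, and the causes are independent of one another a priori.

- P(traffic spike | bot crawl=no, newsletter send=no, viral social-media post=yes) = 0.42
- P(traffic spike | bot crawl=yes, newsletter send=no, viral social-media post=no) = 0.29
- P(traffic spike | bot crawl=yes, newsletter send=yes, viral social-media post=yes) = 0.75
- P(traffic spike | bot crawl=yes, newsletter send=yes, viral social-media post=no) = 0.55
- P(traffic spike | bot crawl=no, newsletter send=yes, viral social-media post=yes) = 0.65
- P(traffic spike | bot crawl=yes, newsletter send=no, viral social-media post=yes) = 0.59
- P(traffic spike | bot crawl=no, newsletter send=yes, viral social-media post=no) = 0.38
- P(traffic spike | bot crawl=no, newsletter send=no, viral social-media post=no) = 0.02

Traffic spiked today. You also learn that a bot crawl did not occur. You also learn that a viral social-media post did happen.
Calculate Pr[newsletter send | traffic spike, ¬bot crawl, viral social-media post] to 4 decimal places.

Pr[newsletter send | traffic spike, ¬bot crawl, viral social-media post] ≈ 0.4214

For the numerator, keep only newsletter send=true terms: 0.65·0.32 = 0.208000
Denominator P(traffic spike | ¬bot crawl, viral social-media post): 0.42·0.68 + 0.65·0.32 = 0.493600
Posterior = 0.208000 / 0.493600 ≈ 0.4214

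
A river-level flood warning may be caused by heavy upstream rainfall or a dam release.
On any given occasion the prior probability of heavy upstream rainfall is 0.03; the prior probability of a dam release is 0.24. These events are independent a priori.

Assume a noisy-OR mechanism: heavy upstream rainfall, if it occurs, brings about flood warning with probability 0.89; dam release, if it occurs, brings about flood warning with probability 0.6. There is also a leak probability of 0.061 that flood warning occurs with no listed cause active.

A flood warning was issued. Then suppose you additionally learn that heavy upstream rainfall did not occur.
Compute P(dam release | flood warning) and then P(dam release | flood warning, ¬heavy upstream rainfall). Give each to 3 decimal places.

P(dam release | flood warning) ≈ 0.699; P(dam release | flood warning, ¬heavy upstream rainfall) ≈ 0.764

Under noisy-OR, P(flood warning | causes) = 1 − (1−0.061)·∏(1−qᵢ) over the active causes.
Numerator (weight on configurations with dam release): 0.145360 + 0.006903 = 0.152263
Normalizer over all consistent configurations: 0.061·0.97·0.76 + 0.6244·0.97·0.24 + 0.89671·0.03·0.76 + 0.958684·0.03·0.24 = 0.217677
Posterior = 0.152263 / 0.217677 ≈ 0.699

With the extra evidence:
By total probability over both values of dam release:
  P(flood warning | ¬heavy upstream rainfall) = 0.061*0.76 + 0.6244*0.24
        = 0.046360 + 0.149856 = 0.196216
Configurations with dam release contribute 0.149856, so
  P(dam release | flood warning, ¬heavy upstream rainfall) = 0.149856 / 0.196216 ≈ 0.764
With heavy upstream rainfall excluded, dam release must carry more of the explanatory weight for the flood warning.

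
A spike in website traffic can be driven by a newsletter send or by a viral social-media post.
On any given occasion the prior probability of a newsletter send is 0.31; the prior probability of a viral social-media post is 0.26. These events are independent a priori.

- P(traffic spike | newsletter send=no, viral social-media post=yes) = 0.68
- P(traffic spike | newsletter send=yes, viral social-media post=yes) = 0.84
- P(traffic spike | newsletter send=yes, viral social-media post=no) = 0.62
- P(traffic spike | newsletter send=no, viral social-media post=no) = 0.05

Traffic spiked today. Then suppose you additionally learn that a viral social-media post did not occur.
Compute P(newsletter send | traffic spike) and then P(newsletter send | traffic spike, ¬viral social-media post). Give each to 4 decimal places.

P(newsletter send | traffic spike) ≈ 0.5873; P(newsletter send | traffic spike, ¬viral social-media post) ≈ 0.8478

Weight on newsletter send=true, given the evidence: 0.142228 + 0.067704 = 0.209932
The normalizing constant is 0.05·0.69·0.74 + 0.68·0.69·0.26 + 0.62·0.31·0.74 + 0.84·0.31·0.26 = 0.357454
P(newsletter send | traffic spike) = 0.209932/0.357454 ≈ 0.5873

With the extra evidence:
Enumerate both values of newsletter send and weight by the priors:
  P(traffic spike | ¬viral social-media post) = 0.05*0.69 + 0.62*0.31
        = 0.034500 + 0.192200 = 0.226700
The terms with newsletter send present sum to 0.192200, so
  P(newsletter send | traffic spike, ¬viral social-media post) = 0.192200 / 0.226700 ≈ 0.8478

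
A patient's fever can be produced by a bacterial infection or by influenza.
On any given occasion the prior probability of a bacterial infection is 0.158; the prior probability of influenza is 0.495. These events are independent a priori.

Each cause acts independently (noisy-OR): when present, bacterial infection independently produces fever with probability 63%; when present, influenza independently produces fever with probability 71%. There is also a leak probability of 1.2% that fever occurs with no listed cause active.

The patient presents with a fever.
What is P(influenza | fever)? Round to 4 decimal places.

P(influenza | fever) ≈ 0.8683

Under noisy-OR, P(fever | causes) = 1 − (1−0.012)·∏(1−qᵢ) over the active causes.
Enumerate the 4 (bacterial infection, influenza) configurations and weight by the priors:
  P(fever) = 0.012·0.842·0.505 + 0.71348·0.842·0.495 + 0.63444·0.158·0.505 + 0.893988·0.158·0.495
        = 0.005103 + 0.297371 + 0.050622 + 0.069919 = 0.423015
Keeping only the influenza-present terms gives 0.367290, so
  P(influenza | fever) = 0.367290 / 0.423015 ≈ 0.8683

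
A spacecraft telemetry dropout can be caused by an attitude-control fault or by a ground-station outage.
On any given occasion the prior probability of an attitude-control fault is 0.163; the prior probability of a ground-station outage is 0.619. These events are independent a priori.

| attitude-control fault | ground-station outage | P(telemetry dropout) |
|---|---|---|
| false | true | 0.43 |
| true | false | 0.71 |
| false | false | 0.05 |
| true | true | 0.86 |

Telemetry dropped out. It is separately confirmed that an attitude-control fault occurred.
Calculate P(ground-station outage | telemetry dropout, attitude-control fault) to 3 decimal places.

P(ground-station outage | telemetry dropout, attitude-control fault) ≈ 0.663

P(telemetry dropout | attitude-control fault) = 0.71·0.381 + 0.86·0.619 = 0.270510 + 0.532340 = 0.802850
The ground-station outage-present share is 0.86·0.619 = 0.532340.
So P(ground-station outage | telemetry dropout, attitude-control fault) = 0.532340/0.802850 ≈ 0.663.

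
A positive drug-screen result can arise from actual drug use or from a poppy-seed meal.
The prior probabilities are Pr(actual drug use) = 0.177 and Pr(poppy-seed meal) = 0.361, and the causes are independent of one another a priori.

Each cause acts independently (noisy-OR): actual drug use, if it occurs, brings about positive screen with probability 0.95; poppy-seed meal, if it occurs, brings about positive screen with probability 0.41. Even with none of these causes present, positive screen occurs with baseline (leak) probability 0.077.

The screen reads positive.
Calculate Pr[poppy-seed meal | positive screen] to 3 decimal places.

Under noisy-OR, P(positive screen | causes) = 1 − (1−0.077)·∏(1−qᵢ) over the active causes.
P(positive screen) = 0.077×0.823×0.639 + 0.45543×0.823×0.361 + 0.95385×0.177×0.639 + 0.972772×0.177×0.361 = 0.040494 + 0.135310 + 0.107883 + 0.062157 = 0.345844
Of this, 0.197467 comes from 0.135310 + 0.062157 (the poppy-seed meal=true cases).
So P(poppy-seed meal | positive screen) = 0.197467/0.345844 ≈ 0.571.

Pr[poppy-seed meal | positive screen] ≈ 0.571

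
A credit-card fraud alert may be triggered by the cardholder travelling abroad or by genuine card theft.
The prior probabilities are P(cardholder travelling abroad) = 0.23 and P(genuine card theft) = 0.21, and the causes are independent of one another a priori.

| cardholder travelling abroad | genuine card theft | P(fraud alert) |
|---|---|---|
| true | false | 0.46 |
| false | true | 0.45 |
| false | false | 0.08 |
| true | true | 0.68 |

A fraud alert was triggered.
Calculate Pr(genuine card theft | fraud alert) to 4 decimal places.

Pr(genuine card theft | fraud alert) ≈ 0.4440

Numerator (weight on configurations with genuine card theft): 0.072765 + 0.032844 = 0.105609
The normalizing constant is 0.08·0.77·0.79 + 0.45·0.77·0.21 + 0.46·0.23·0.79 + 0.68·0.23·0.21 = 0.237855
P(genuine card theft | fraud alert) = 0.105609/0.237855 ≈ 0.4440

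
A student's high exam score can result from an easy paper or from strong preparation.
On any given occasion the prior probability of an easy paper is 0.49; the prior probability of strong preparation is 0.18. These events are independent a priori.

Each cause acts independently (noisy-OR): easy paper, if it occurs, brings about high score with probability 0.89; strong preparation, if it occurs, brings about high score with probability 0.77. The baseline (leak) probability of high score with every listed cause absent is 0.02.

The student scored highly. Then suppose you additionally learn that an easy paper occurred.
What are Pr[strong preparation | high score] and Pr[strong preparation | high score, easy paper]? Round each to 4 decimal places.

Pr[strong preparation | high score] ≈ 0.2999; Pr[strong preparation | high score, easy paper] ≈ 0.1935

Under noisy-OR, P(high score | causes) = 1 − (1−0.02)·∏(1−qᵢ) over the active causes.
P(high score) = 0.02×0.51×0.82 + 0.7746×0.51×0.18 + 0.8922×0.49×0.82 + 0.975206×0.49×0.18 = 0.008364 + 0.071108 + 0.358486 + 0.086013 = 0.523971
The strong preparation-present share is 0.071108 + 0.086013 = 0.157121.
So P(strong preparation | high score) = 0.157121/0.523971 ≈ 0.2999.

With the extra evidence:
Numerator (weight on configurations with strong preparation): 0.975206·0.18 = 0.175537
Denominator P(high score | easy paper): 0.8922·0.82 + 0.975206·0.18 = 0.907141
Posterior = 0.175537 / 0.907141 ≈ 0.1935
— easy paper explains away the evidence for strong preparation.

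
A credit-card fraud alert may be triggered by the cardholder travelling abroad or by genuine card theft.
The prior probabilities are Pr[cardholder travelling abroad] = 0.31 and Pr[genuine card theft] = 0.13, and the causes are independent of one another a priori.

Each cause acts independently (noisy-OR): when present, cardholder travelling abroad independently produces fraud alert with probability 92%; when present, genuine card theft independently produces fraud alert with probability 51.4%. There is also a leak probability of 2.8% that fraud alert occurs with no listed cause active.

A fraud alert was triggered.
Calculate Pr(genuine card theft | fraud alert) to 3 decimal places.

Under noisy-OR, P(fraud alert | causes) = 1 − (1−0.028)·∏(1−qᵢ) over the active causes.
Numerator (weight on configurations with genuine card theft): 0.047326 + 0.038777 = 0.086103
The normalizing constant is 0.028×0.69×0.87 + 0.527608×0.69×0.13 + 0.92224×0.31×0.87 + 0.962209×0.31×0.13 = 0.351639
Posterior = 0.086103 / 0.351639 ≈ 0.245

Pr(genuine card theft | fraud alert) ≈ 0.245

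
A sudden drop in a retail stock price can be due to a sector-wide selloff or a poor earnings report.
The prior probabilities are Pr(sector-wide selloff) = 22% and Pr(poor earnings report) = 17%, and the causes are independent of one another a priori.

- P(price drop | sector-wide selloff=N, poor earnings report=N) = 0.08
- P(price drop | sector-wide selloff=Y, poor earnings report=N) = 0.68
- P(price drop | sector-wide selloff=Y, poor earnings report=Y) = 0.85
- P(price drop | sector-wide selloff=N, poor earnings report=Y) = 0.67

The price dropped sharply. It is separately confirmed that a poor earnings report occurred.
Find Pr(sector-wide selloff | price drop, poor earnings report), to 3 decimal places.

Pr(sector-wide selloff | price drop, poor earnings report) ≈ 0.264

Weight on sector-wide selloff=true, given the evidence: 0.85×0.22 = 0.187000
Denominator P(price drop | poor earnings report): 0.67×0.78 + 0.85×0.22 = 0.709600
Posterior = 0.187000 / 0.709600 ≈ 0.264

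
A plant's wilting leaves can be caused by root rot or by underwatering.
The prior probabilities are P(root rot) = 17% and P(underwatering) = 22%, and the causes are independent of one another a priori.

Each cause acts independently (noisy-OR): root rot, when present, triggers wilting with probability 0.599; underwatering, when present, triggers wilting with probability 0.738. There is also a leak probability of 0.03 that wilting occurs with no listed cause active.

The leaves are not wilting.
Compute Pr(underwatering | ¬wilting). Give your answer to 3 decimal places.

Under noisy-OR, P(wilting | causes) = 1 − (1−0.03)·∏(1−qᵢ) over the active causes.
P(¬wilting) = 0.97·0.83·0.78 + 0.25414·0.83·0.22 + 0.38897·0.17·0.78 + 0.10191·0.17·0.22 = 0.627978 + 0.046406 + 0.051577 + 0.003811 = 0.729772
The underwatering-present share is 0.046406 + 0.003811 = 0.050217.
So P(underwatering | ¬wilting) = 0.050217/0.729772 ≈ 0.069.

Pr(underwatering | ¬wilting) ≈ 0.069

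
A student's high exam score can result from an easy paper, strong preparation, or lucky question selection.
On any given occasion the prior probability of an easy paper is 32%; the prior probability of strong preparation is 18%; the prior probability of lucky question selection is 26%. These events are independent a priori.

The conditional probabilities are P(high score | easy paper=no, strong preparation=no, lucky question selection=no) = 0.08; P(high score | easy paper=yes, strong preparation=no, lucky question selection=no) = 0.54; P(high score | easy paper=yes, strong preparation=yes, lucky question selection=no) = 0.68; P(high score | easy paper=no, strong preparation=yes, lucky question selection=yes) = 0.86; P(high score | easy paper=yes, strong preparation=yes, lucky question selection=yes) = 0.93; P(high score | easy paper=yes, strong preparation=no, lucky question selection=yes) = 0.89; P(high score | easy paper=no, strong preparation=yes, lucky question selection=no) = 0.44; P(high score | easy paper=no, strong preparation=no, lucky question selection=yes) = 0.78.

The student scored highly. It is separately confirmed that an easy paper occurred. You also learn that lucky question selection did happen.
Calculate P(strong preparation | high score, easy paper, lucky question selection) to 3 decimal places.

P(strong preparation | high score, easy paper, lucky question selection) ≈ 0.187

By total probability over both values of strong preparation:
  P(high score | easy paper, lucky question selection) = 0.89·0.82 + 0.93·0.18
        = 0.729800 + 0.167400 = 0.897200
Keeping only the strong preparation-present terms gives 0.167400, so
  P(strong preparation | high score, easy paper, lucky question selection) = 0.167400 / 0.897200 ≈ 0.187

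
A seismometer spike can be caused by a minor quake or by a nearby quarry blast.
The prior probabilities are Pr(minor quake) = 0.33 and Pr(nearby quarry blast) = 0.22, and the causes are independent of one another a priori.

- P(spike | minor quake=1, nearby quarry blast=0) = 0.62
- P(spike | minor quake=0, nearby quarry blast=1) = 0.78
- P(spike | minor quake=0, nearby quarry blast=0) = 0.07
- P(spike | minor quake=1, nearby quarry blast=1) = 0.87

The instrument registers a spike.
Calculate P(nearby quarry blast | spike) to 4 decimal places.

P(nearby quarry blast | spike) ≈ 0.4759

Numerator (weight on configurations with nearby quarry blast): 0.114972 + 0.063162 = 0.178134
Denominator P(spike): 0.07×0.67×0.78 + 0.78×0.67×0.22 + 0.62×0.33×0.78 + 0.87×0.33×0.22 = 0.374304
P(nearby quarry blast | spike) = 0.178134/0.374304 ≈ 0.4759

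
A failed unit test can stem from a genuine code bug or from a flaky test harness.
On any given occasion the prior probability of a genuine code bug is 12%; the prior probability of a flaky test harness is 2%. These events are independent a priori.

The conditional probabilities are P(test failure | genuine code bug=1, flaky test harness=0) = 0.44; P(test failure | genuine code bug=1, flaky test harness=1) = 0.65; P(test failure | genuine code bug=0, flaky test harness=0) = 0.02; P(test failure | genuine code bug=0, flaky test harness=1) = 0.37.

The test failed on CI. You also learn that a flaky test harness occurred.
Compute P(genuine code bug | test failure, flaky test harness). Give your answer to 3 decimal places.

P(genuine code bug | test failure, flaky test harness) ≈ 0.193

Sum P(test failure|·) weighted by the priors over both values of genuine code bug:
  P(test failure | flaky test harness) = 0.37·0.88 + 0.65·0.12
        = 0.325600 + 0.078000 = 0.403600
The terms with genuine code bug present sum to 0.078000, so
  P(genuine code bug | test failure, flaky test harness) = 0.078000 / 0.403600 ≈ 0.193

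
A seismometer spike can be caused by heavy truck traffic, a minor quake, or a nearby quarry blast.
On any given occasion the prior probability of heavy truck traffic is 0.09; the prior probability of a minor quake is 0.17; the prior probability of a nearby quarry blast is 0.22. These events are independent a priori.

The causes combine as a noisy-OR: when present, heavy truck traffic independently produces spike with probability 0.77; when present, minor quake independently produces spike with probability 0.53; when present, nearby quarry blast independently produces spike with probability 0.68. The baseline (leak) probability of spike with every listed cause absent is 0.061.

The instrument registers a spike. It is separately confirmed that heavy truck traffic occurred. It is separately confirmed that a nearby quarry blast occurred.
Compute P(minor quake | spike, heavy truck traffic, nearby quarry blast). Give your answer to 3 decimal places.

Under noisy-OR, P(spike | causes) = 1 − (1−0.061)·∏(1−qᵢ) over the active causes.
P(spike | heavy truck traffic, nearby quarry blast) = 0.93089×0.83 + 0.967518×0.17 = 0.772639 + 0.164478 = 0.937117
Restricting to configurations with minor quake present: 0.967518×0.17 = 0.164478.
P(minor quake | spike, heavy truck traffic, nearby quarry blast) = 0.164478 / 0.937117 ≈ 0.176

P(minor quake | spike, heavy truck traffic, nearby quarry blast) ≈ 0.176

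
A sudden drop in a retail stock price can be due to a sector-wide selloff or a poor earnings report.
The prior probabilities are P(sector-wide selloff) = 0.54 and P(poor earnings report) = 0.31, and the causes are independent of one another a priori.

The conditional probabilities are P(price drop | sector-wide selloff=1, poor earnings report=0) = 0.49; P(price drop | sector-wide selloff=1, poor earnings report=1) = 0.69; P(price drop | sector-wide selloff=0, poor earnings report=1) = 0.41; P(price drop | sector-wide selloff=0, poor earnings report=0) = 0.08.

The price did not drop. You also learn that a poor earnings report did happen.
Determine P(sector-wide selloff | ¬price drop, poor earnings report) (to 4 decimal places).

Enumerate both values of sector-wide selloff and weight by the priors:
  P(¬price drop | poor earnings report) = 0.59×0.46 + 0.31×0.54
        = 0.271400 + 0.167400 = 0.438800
The terms with sector-wide selloff present sum to 0.167400, so
  P(sector-wide selloff | ¬price drop, poor earnings report) = 0.167400 / 0.438800 ≈ 0.3815

P(sector-wide selloff | ¬price drop, poor earnings report) ≈ 0.3815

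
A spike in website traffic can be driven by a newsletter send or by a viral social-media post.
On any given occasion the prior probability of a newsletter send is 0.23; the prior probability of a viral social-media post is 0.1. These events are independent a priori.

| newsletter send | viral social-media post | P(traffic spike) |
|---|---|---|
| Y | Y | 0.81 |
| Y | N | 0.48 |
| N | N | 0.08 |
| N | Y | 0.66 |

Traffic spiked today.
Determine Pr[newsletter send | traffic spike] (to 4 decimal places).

Sum P(traffic spike|·) weighted by the priors over the 4 (newsletter send, viral social-media post) configurations:
  P(traffic spike) = 0.08·0.77·0.9 + 0.66·0.77·0.1 + 0.48·0.23·0.9 + 0.81·0.23·0.1
        = 0.055440 + 0.050820 + 0.099360 + 0.018630 = 0.224250
Configurations with newsletter send contribute 0.117990, so
  P(newsletter send | traffic spike) = 0.117990 / 0.224250 ≈ 0.5262

Pr[newsletter send | traffic spike] ≈ 0.5262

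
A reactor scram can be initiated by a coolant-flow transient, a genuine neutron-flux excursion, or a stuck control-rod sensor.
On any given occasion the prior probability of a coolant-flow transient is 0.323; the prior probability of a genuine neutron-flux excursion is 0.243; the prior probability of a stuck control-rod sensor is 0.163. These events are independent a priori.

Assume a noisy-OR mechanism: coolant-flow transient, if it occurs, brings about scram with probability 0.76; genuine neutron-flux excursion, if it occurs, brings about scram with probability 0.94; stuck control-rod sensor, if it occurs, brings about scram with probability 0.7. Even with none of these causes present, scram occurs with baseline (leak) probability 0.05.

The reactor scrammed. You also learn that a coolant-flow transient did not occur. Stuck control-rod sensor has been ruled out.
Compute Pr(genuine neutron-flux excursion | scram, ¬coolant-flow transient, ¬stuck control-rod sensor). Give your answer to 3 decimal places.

Pr(genuine neutron-flux excursion | scram, ¬coolant-flow transient, ¬stuck control-rod sensor) ≈ 0.858

Under noisy-OR, P(scram | causes) = 1 − (1−0.05)·∏(1−qᵢ) over the active causes.
Sum P(scram|·) weighted by the priors over both values of genuine neutron-flux excursion:
  P(scram | ¬coolant-flow transient, ¬stuck control-rod sensor) = 0.05*0.757 + 0.943*0.243
        = 0.037850 + 0.229149 = 0.266999
Keeping only the genuine neutron-flux excursion-present terms gives 0.229149, so
  P(genuine neutron-flux excursion | scram, ¬coolant-flow transient, ¬stuck control-rod sensor) = 0.229149 / 0.266999 ≈ 0.858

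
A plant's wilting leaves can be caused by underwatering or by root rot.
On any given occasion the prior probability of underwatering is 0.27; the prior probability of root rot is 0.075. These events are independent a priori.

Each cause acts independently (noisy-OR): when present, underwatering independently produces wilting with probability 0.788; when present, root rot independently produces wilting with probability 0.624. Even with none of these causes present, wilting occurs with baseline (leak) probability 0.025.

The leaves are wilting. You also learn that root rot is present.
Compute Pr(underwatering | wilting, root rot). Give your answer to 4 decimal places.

Pr(underwatering | wilting, root rot) ≈ 0.3500

Under noisy-OR, P(wilting | causes) = 1 − (1−0.025)·∏(1−qᵢ) over the active causes.
For the numerator, keep only underwatering=true terms: 0.922281×0.27 = 0.249016
The normalizing constant is 0.6334×0.73 + 0.922281×0.27 = 0.711398
Posterior = 0.249016 / 0.711398 ≈ 0.3500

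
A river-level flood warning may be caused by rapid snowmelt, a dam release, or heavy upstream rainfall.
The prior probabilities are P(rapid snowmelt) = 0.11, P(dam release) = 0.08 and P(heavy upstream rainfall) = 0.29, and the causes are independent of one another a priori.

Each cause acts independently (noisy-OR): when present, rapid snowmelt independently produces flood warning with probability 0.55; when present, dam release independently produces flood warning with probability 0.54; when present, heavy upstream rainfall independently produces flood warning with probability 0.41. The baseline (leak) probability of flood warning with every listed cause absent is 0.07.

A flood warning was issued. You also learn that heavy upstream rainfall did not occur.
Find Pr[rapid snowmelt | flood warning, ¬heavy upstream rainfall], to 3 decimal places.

Pr[rapid snowmelt | flood warning, ¬heavy upstream rainfall] ≈ 0.402

Under noisy-OR, P(flood warning | causes) = 1 − (1−0.07)·∏(1−qᵢ) over the active causes.
P(flood warning | ¬heavy upstream rainfall) = 0.07·0.89·0.92 + 0.5722·0.89·0.08 + 0.5815·0.11·0.92 + 0.80749·0.11·0.08 = 0.057316 + 0.040741 + 0.058848 + 0.007106 = 0.164011
Restricting to configurations with rapid snowmelt present: 0.058848 + 0.007106 = 0.065954.
Hence the posterior is 0.065954/0.164011 ≈ 0.402.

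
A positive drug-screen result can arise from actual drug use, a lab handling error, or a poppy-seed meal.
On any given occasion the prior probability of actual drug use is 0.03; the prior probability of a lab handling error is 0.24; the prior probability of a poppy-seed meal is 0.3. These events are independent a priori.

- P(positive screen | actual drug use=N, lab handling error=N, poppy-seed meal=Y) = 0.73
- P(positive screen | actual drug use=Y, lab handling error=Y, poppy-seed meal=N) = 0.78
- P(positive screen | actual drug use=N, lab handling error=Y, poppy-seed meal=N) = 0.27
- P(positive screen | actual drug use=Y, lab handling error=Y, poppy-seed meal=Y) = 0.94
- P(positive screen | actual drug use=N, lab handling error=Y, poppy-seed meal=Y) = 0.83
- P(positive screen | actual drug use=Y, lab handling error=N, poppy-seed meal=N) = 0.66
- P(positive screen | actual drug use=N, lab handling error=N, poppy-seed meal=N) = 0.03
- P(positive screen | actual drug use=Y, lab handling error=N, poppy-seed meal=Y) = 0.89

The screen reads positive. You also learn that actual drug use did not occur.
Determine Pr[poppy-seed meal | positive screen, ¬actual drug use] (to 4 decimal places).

P(positive screen | ¬actual drug use) = 0.03*0.76*0.7 + 0.73*0.76*0.3 + 0.27*0.24*0.7 + 0.83*0.24*0.3 = 0.015960 + 0.166440 + 0.045360 + 0.059760 = 0.287520
The poppy-seed meal-present share is 0.166440 + 0.059760 = 0.226200.
P(poppy-seed meal | positive screen, ¬actual drug use) = 0.226200 / 0.287520 ≈ 0.7867

Pr[poppy-seed meal | positive screen, ¬actual drug use] ≈ 0.7867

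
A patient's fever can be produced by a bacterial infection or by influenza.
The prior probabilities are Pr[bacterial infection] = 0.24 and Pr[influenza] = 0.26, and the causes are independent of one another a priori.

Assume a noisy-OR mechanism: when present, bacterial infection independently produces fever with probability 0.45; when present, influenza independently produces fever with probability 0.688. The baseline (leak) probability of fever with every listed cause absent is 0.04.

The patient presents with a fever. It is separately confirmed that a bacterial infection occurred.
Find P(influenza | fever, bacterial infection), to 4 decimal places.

P(influenza | fever, bacterial infection) ≈ 0.3834

Under noisy-OR, P(fever | causes) = 1 − (1−0.04)·∏(1−qᵢ) over the active causes.
Sum P(fever|·) weighted by the priors over both values of influenza:
  P(fever | bacterial infection) = 0.472*0.74 + 0.835264*0.26
        = 0.349280 + 0.217169 = 0.566449
Configurations with influenza contribute 0.217169, so
  P(influenza | fever, bacterial infection) = 0.217169 / 0.566449 ≈ 0.3834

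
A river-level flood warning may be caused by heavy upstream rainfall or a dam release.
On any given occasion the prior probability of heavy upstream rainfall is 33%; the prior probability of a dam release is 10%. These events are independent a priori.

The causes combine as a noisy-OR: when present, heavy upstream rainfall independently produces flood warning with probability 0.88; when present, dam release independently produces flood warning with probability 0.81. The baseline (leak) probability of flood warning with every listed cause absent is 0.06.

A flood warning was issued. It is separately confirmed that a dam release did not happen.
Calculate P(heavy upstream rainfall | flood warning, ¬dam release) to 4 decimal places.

Under noisy-OR, P(flood warning | causes) = 1 − (1−0.06)·∏(1−qᵢ) over the active causes.
P(flood warning | ¬dam release) = 0.06*0.67 + 0.8872*0.33 = 0.040200 + 0.292776 = 0.332976
Restricting to configurations with heavy upstream rainfall present: 0.8872*0.33 = 0.292776.
P(heavy upstream rainfall | flood warning, ¬dam release) = 0.292776 / 0.332976 ≈ 0.8793

P(heavy upstream rainfall | flood warning, ¬dam release) ≈ 0.8793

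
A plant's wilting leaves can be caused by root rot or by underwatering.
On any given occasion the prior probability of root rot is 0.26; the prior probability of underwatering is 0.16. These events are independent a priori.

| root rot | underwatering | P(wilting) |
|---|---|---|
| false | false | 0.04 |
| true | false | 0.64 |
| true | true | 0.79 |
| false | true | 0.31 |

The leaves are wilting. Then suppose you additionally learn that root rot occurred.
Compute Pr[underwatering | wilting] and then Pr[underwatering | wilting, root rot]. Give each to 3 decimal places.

Enumerate the 4 (root rot, underwatering) configurations and weight by the priors:
  P(wilting) = 0.04·0.74·0.84 + 0.31·0.74·0.16 + 0.64·0.26·0.84 + 0.79·0.26·0.16
        = 0.024864 + 0.036704 + 0.139776 + 0.032864 = 0.234208
Configurations with underwatering contribute 0.069568, so
  P(underwatering | wilting) = 0.069568 / 0.234208 ≈ 0.297

Now condition on the additional information:
P(wilting | root rot) = 0.64*0.84 + 0.79*0.16 = 0.537600 + 0.126400 = 0.664000
Restricting to configurations with underwatering present: 0.79*0.16 = 0.126400.
P(underwatering | wilting, root rot) = 0.126400 / 0.664000 ≈ 0.190

Pr[underwatering | wilting] ≈ 0.297; Pr[underwatering | wilting, root rot] ≈ 0.190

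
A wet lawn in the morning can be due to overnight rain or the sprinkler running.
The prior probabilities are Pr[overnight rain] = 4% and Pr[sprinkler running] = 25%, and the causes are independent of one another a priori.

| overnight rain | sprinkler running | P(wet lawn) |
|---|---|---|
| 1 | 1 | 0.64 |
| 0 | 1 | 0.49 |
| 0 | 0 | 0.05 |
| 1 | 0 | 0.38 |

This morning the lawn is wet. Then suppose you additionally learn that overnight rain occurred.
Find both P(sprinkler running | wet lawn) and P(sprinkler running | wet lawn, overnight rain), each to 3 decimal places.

P(sprinkler running | wet lawn) ≈ 0.723; P(sprinkler running | wet lawn, overnight rain) ≈ 0.360

Weight on sprinkler running=true, given the evidence: 0.117600 + 0.006400 = 0.124000
Normalizer over all consistent configurations: 0.05·0.96·0.75 + 0.49·0.96·0.25 + 0.38·0.04·0.75 + 0.64·0.04·0.25 = 0.171400
Posterior = 0.124000 / 0.171400 ≈ 0.723

Now condition on the additional information:
Sum P(wet lawn|·) weighted by the priors over both values of sprinkler running:
  P(wet lawn | overnight rain) = 0.38×0.75 + 0.64×0.25
        = 0.285000 + 0.160000 = 0.445000
Configurations with sprinkler running contribute 0.160000, so
  P(sprinkler running | wet lawn, overnight rain) = 0.160000 / 0.445000 ≈ 0.360
— overnight rain explains away the evidence for sprinkler running.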